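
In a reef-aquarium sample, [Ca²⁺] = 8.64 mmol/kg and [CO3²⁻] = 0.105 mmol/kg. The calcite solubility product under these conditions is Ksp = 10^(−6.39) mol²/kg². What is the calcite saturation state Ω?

Ω = 2.23

Ksp = 10^(−6.39) = 4.074×10^-7
Ω = [Ca²⁺][CO3²⁻]/Ksp = (8.64×10^-3)(0.105×10^-3) / 4.074×10^-7 = 2.23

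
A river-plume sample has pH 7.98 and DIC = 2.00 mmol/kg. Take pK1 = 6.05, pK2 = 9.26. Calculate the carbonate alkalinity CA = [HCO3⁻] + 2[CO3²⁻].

CA = 2.08 mmol/kg

CA = [HCO3⁻] + 2[CO3²⁻] = (α₁ + 2α₂)·DIC
At pH 7.98: [H⁺]/K1 = 10^-1.93 = 0.011749, K2/[H⁺] = 10^-1.28 = 0.052481
α₁ = 1/(1 + 0.011749 + 0.052481) = 1/1.0642 = 0.9396; α₂ = α₁·K2/[H⁺] = 0.04931
α₁ + 2α₂ = 1.0383
CA = 1.0383 × 2.00 = 2.08 mmol/kg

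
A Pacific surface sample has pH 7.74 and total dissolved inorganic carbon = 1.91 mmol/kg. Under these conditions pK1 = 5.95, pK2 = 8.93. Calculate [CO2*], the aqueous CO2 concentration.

α₀ = 1 / (1 + K1/[H⁺] + K1K2/[H⁺]²) = 1 / (1 + 10^+1.79 + 10^+0.60)
   = 1 / (1 + 61.660 + 3.9811) = 1/66.641 = 0.01501
[CO2*] = α₀ × DIC = 0.01501 × 1.91 = 0.0287 mmol/kg

[CO2*] = 0.0287 mmol/kg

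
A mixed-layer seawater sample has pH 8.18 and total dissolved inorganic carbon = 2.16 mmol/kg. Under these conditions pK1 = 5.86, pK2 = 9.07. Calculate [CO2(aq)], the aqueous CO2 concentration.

[CO2*] = 9.12 μmol/kg

α₀ = 1 / (1 + K1/[H⁺] + K1K2/[H⁺]²) = 1 / (1 + 10^+2.32 + 10^+1.43)
   = 1 / (1 + 208.93 + 26.915) = 1/236.84 = 0.004222
[CO2*] = α₀ × DIC = 0.004222 × 2.16 = 0.00912 mmol/kg = 9.12 μmol/kg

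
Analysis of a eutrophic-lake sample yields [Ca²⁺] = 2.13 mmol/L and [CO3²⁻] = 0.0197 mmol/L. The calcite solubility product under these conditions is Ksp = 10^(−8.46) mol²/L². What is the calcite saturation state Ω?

Ω = 12.1

Ksp = 10^(−8.46) = 3.467×10^-9
Ω = [Ca²⁺][CO3²⁻]/Ksp = (2.13×10^-3)(0.0197×10^-3) / 3.467×10^-9 = 12.1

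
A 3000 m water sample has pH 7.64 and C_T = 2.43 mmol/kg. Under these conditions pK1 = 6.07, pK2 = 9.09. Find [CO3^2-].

[CO3²⁻] = 0.0812 mmol/kg

α₂ = 1 / (1 + [H⁺]/K2 + [H⁺]²/(K1K2)) = 1 / (1 + 10^+1.45 + 10^-0.12)
   = 1 / (1 + 28.184 + 0.75858) = 1/29.942 = 0.03340
[CO3²⁻] = α₂ × DIC = 0.03340 × 2.43 = 0.0812 mmol/kg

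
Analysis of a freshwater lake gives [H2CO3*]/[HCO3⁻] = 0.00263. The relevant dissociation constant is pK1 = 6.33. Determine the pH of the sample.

pH = 8.91

From K1 = [H⁺][HCO3⁻]/[H2CO3*]:  pH = pK1 − log₁₀([H2CO3*]/[HCO3⁻])
log₁₀(0.00263) = -2.580
pH = 6.33 − (-2.580) = 8.91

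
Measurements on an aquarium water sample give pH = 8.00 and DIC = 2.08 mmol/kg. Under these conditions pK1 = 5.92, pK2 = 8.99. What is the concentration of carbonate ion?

[CO3²⁻] = 0.192 mmol/kg

α₂ = 1 / (1 + [H⁺]/K2 + [H⁺]²/(K1K2)) = 1 / (1 + 10^+0.99 + 10^-1.09)
   = 1 / (1 + 9.7724 + 0.081283) = 1/10.854 = 0.09213
[CO3²⁻] = α₂ × DIC = 0.09213 × 2.08 = 0.192 mmol/kg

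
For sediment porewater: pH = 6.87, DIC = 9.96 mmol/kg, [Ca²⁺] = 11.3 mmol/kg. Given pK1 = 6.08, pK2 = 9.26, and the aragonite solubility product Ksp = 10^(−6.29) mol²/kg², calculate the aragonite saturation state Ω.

α₂ = 1 / (1 + [H⁺]/K2 + [H⁺]²/(K1K2)) = 1 / (1 + 10^+2.39 + 10^+1.60)
   = 1 / (1 + 245.47 + 39.811) = 1/286.28 = 0.003493
[CO3²⁻] = α₂ × DIC = 0.003493 × 9.96 = 0.03479 mmol/kg
Ksp = 10^(−6.29) = 5.129×10^-7
Ω = [Ca²⁺][CO3²⁻]/Ksp = (11.3×10^-3)(3.479×10^-5) / 5.129×10^-7 = 0.767

Ω = 0.767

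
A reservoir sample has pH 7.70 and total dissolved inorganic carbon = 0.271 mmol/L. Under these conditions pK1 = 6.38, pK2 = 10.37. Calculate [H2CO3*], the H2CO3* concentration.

[CO2*] = 12.4 μmol/L

α₀ = 1 / (1 + K1/[H⁺] + K1K2/[H⁺]²) = 1 / (1 + 10^+1.32 + 10^-1.35)
   = 1 / (1 + 20.893 + 0.044668) = 1/21.938 = 0.04558
[CO2*] = α₀ × DIC = 0.04558 × 0.271 = 0.0124 mmol/L = 12.4 μmol/L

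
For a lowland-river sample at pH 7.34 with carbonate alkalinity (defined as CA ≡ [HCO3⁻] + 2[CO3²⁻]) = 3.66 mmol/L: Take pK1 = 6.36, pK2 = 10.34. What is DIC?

CA = [HCO3⁻] + 2[CO3²⁻] = (α₁ + 2α₂)·DIC
At pH 7.34: [H⁺]/K1 = 10^-0.98 = 0.10471, K2/[H⁺] = 10^-3.00 = 0.0010000
α₁ = 1/(1 + 0.10471 + 0.0010000) = 1/1.1057 = 0.9044; α₂ = α₁·K2/[H⁺] = 0.0009044
α₁ + 2α₂ = 0.9062
DIC = CA / (α₁ + 2α₂) = 3.66 / 0.9062 = 4.04 mmol/L

DIC = 4.04 mmol/L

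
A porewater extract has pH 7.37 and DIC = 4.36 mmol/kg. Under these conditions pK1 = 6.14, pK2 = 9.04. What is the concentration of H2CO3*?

[CO2*] = 0.238 mmol/kg

α₀ = 1 / (1 + K1/[H⁺] + K1K2/[H⁺]²) = 1 / (1 + 10^+1.23 + 10^-0.44)
   = 1 / (1 + 16.982 + 0.36308) = 1/18.346 = 0.05451
[CO2*] = α₀ × DIC = 0.05451 × 4.36 = 0.238 mmol/kg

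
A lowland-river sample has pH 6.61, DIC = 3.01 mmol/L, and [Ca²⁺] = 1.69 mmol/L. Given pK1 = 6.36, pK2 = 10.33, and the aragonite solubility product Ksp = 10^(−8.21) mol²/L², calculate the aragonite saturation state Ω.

Ω = 0.101

α₂ = 1 / (1 + [H⁺]/K2 + [H⁺]²/(K1K2)) = 1 / (1 + 10^+3.72 + 10^+3.47)
   = 1 / (1 + 5248.1 + 2951.2) = 1/8200.3 = 0.0001219
[CO3²⁻] = α₂ × DIC = 0.0001219 × 3.01 = 0.0003671 mmol/L = 0.3671 μmol/L
Ksp = 10^(−8.21) = 6.166×10^-9
Ω = [Ca²⁺][CO3²⁻]/Ksp = (1.69×10^-3)(3.671×10^-7) / 6.166×10^-9 = 0.101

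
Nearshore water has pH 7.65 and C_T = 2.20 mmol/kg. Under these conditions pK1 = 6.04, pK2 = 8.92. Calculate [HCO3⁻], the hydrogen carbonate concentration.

[HCO3⁻] = 2.04 mmol/kg

α₁ = 1 / (1 + [H⁺]/K1 + K2/[H⁺]) = 1 / (1 + 10^-1.61 + 10^-1.27)
   = 1 / (1 + 0.024547 + 0.053703) = 1/1.0783 = 0.9274
[HCO3⁻] = α₁ × DIC = 0.9274 × 2.20 = 2.04 mmol/kg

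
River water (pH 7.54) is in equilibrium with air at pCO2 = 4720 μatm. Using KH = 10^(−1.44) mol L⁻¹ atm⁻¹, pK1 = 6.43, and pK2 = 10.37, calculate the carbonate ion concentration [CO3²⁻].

[CO3²⁻] = 3.27 μmol/L

[CO2*] = KH · pCO2 = 10^(−1.44) × 4720×10^-6 = 1.714×10^-4 mol/L
α₀ = 1/(1 + K1/[H⁺] + K1K2/[H⁺]²) = 1/(1 + 10^+1.11 + 10^-1.72) = 0.07193
DIC = [CO2*]/α₀ = 1.714×10^-4 / 0.07193 = 2.382 mmol/L
[CO3²⁻] = α₂·DIC; α₂ = 0.001371, so [CO3²⁻] = 0.001371 × 2.382 = 0.00327 mmol/L = 3.27 μmol/L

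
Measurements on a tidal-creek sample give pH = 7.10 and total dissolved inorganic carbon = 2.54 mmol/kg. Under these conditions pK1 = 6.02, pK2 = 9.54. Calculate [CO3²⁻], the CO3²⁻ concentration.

[CO3²⁻] = 8.49 μmol/kg

α₂ = 1 / (1 + [H⁺]/K2 + [H⁺]²/(K1K2)) = 1 / (1 + 10^+2.44 + 10^+1.36)
   = 1 / (1 + 275.42 + 22.909) = 1/299.33 = 0.003341
[CO3²⁻] = α₂ × DIC = 0.003341 × 2.54 = 0.00849 mmol/kg = 8.49 μmol/kg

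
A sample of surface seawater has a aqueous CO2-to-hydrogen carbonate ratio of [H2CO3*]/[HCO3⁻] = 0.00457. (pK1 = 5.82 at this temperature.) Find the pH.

From K1 = [H⁺][HCO3⁻]/[H2CO3*]:  pH = pK1 − log₁₀([H2CO3*]/[HCO3⁻])
log₁₀(0.00457) = -2.340
pH = 5.82 − (-2.340) = 8.16

pH = 8.16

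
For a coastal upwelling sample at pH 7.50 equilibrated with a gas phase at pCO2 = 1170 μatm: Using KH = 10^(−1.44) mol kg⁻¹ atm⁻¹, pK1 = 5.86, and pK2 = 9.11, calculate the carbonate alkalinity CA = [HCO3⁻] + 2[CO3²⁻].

CA = 1.95 mmol/kg

[CO2*] = KH · pCO2 = 10^(−1.44) × 1170×10^-6 = 4.248×10^-5 mol/kg
α₀ = 1/(1 + K1/[H⁺] + K1K2/[H⁺]²) = 1/(1 + 10^+1.64 + 10^+0.03) = 0.02187
DIC = [CO2*]/α₀ = 4.248×10^-5 / 0.02187 = 1.942 mmol/kg
CA = (α₁ + 2α₂)·DIC = (0.9547 + 2×0.02343) × 1.942 = 1.95 mmol/kg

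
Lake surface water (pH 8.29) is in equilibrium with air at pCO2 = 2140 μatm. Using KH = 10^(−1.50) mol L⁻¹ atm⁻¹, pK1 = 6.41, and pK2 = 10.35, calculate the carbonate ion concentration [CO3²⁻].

[CO2*] = KH · pCO2 = 10^(−1.50) × 2140×10^-6 = 6.767×10^-5 mol/L
α₀ = 1/(1 + K1/[H⁺] + K1K2/[H⁺]²) = 1/(1 + 10^+1.88 + 10^-0.18) = 0.01290
DIC = [CO2*]/α₀ = 6.767×10^-5 / 0.01290 = 5.246 mmol/L
[CO3²⁻] = α₂·DIC; α₂ = 0.008523, so [CO3²⁻] = 0.008523 × 5.246 = 0.0447 mmol/L

[CO3²⁻] = 0.0447 mmol/L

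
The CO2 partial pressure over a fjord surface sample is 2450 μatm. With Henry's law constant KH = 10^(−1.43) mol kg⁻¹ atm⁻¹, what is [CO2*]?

[CO2*] = 91.0 μmol/kg

KH = 10^(−1.43) = 3.715×10^-2 mol kg⁻¹ atm⁻¹
[CO2*] = KH · pCO2 = 3.715×10^-2 × 2450×10^-6 atm = 9.10×10^-5 mol/kg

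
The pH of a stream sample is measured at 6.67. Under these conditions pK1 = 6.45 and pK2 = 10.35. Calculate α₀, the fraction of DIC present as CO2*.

α₀ = 0.376

α₀ = 1 / (1 + K1/[H⁺] + K1K2/[H⁺]²) = 1 / (1 + 10^+0.22 + 10^-3.46)
   = 1 / (1 + 1.6596 + 0.00034674) = 1/2.6599 = 0.3759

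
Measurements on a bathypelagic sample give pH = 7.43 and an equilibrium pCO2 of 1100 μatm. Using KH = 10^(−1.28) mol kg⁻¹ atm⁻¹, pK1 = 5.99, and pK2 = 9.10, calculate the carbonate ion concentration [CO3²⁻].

[CO3²⁻] = 0.0340 mmol/kg

[CO2*] = KH · pCO2 = 10^(−1.28) × 1100×10^-6 = 5.773×10^-5 mol/kg
α₀ = 1/(1 + K1/[H⁺] + K1K2/[H⁺]²) = 1/(1 + 10^+1.44 + 10^-0.23) = 0.03433
DIC = [CO2*]/α₀ = 5.773×10^-5 / 0.03433 = 1.682 mmol/kg
[CO3²⁻] = α₂·DIC; α₂ = 0.02021, so [CO3²⁻] = 0.02021 × 1.682 = 0.0340 mmol/kg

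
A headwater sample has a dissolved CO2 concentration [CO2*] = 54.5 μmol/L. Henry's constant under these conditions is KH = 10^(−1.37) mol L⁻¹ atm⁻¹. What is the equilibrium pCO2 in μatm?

pCO2 = 1280 μatm

KH = 10^(−1.37) = 4.266×10^-2 mol L⁻¹ atm⁻¹
pCO2 = [CO2*]/KH = 54.5×10^-6 / 4.266×10^-2 = 1.28×10^-3 atm = 1280 μatm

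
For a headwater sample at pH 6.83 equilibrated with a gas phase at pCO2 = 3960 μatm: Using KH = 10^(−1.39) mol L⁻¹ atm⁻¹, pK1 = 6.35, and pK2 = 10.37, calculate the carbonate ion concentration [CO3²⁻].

[CO3²⁻] = 0.141 μmol/L

[CO2*] = KH · pCO2 = 10^(−1.39) × 3960×10^-6 = 1.613×10^-4 mol/L
α₀ = 1/(1 + K1/[H⁺] + K1K2/[H⁺]²) = 1/(1 + 10^+0.48 + 10^-3.06) = 0.2487
DIC = [CO2*]/α₀ = 1.613×10^-4 / 0.2487 = 0.6486 mmol/L
[CO3²⁻] = α₂·DIC; α₂ = 0.0002166, so [CO3²⁻] = 0.0002166 × 0.6486 = 0.000141 mmol/L = 0.141 μmol/L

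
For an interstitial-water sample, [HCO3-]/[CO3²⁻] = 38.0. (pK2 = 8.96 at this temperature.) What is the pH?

pH = 7.38

From K2 = [H⁺][CO3²⁻]/[HCO3-]:  pH = pK2 − log₁₀([HCO3-]/[CO3²⁻])
log₁₀(38.0) = +1.580
pH = 8.96 − (+1.580) = 7.38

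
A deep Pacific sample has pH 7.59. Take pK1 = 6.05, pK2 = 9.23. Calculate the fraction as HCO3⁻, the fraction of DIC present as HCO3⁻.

α₁ = 1 / (1 + [H⁺]/K1 + K2/[H⁺]) = 1 / (1 + 10^-1.54 + 10^-1.64)
   = 1 / (1 + 0.028840 + 0.022909) = 1/1.0517 = 0.9508

α₁ = 0.951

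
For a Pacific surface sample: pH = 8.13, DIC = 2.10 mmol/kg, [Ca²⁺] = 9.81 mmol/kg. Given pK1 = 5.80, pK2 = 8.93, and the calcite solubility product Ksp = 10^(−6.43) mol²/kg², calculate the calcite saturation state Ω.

Ω = 7.56

α₂ = 1 / (1 + [H⁺]/K2 + [H⁺]²/(K1K2)) = 1 / (1 + 10^+0.80 + 10^-1.53)
   = 1 / (1 + 6.3096 + 0.029512) = 1/7.3391 = 0.1363
[CO3²⁻] = α₂ × DIC = 0.1363 × 2.10 = 0.2861 mmol/kg
Ksp = 10^(−6.43) = 3.715×10^-7
Ω = [Ca²⁺][CO3²⁻]/Ksp = (9.81×10^-3)(2.861×10^-4) / 3.715×10^-7 = 7.56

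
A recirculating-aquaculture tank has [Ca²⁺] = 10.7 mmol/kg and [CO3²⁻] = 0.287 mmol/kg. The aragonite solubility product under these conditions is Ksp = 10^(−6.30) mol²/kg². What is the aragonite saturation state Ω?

Ksp = 10^(−6.30) = 5.012×10^-7
Ω = [Ca²⁺][CO3²⁻]/Ksp = (10.7×10^-3)(0.287×10^-3) / 5.012×10^-7 = 6.13

Ω = 6.13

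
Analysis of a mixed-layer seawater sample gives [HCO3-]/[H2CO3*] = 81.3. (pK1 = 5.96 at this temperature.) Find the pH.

pH = 7.87

From K1 = [H⁺][HCO3-]/[H2CO3*]:  pH = pK1 + log₁₀([HCO3-]/[H2CO3*])
log₁₀(81.3) = +1.910
pH = 5.96 + (+1.910) = 7.87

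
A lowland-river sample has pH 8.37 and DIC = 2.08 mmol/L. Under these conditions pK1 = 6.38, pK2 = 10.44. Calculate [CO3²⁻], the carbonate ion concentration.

α₂ = 1 / (1 + [H⁺]/K2 + [H⁺]²/(K1K2)) = 1 / (1 + 10^+2.07 + 10^+0.08)
   = 1 / (1 + 117.49 + 1.2023) = 1/119.69 = 0.008355
[CO3²⁻] = α₂ × DIC = 0.008355 × 2.08 = 0.0174 mmol/L = 17.4 μmol/L

[CO3²⁻] = 17.4 μmol/L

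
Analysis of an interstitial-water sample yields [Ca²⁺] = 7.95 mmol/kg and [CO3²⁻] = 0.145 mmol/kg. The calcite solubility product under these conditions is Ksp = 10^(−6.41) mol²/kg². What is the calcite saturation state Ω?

Ω = 2.96

Ksp = 10^(−6.41) = 3.890×10^-7
Ω = [Ca²⁺][CO3²⁻]/Ksp = (7.95×10^-3)(0.145×10^-3) / 3.890×10^-7 = 2.96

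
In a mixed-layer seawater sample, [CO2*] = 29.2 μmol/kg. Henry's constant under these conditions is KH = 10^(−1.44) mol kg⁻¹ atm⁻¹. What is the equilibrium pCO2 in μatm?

KH = 10^(−1.44) = 3.631×10^-2 mol kg⁻¹ atm⁻¹
pCO2 = [CO2*]/KH = 29.2×10^-6 / 3.631×10^-2 = 8.04×10^-4 atm = 804 μatm

pCO2 = 804 μatm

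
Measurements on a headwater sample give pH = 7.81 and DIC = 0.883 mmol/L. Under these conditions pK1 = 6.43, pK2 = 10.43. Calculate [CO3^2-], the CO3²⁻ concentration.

[CO3²⁻] = 2.03 μmol/L

α₂ = 1 / (1 + [H⁺]/K2 + [H⁺]²/(K1K2)) = 1 / (1 + 10^+2.62 + 10^+1.24)
   = 1 / (1 + 416.87 + 17.378) = 1/435.25 = 0.002298
[CO3²⁻] = α₂ × DIC = 0.002298 × 0.883 = 0.00203 mmol/L = 2.03 μmol/L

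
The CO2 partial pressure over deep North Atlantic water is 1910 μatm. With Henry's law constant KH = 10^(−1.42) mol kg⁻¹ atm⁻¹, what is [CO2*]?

KH = 10^(−1.42) = 3.802×10^-2 mol kg⁻¹ atm⁻¹
[CO2*] = KH · pCO2 = 3.802×10^-2 × 1910×10^-6 atm = 7.26×10^-5 mol/kg

[CO2*] = 72.6 μmol/kg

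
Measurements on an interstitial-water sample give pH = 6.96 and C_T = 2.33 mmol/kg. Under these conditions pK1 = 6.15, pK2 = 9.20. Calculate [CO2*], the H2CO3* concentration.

α₀ = 1 / (1 + K1/[H⁺] + K1K2/[H⁺]²) = 1 / (1 + 10^+0.81 + 10^-1.43)
   = 1 / (1 + 6.4565 + 0.037154) = 1/7.4937 = 0.1334
[CO2*] = α₀ × DIC = 0.1334 × 2.33 = 0.311 mmol/kg

[CO2*] = 0.311 mmol/kg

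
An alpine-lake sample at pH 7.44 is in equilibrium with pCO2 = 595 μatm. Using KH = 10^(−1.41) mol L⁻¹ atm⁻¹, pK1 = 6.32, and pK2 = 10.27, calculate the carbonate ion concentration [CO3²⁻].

[CO2*] = KH · pCO2 = 10^(−1.41) × 595×10^-6 = 2.315×10^-5 mol/L
α₀ = 1/(1 + K1/[H⁺] + K1K2/[H⁺]²) = 1/(1 + 10^+1.12 + 10^-1.71) = 0.07041
DIC = [CO2*]/α₀ = 2.315×10^-5 / 0.07041 = 0.3288 mmol/L
[CO3²⁻] = α₂·DIC; α₂ = 0.001373, so [CO3²⁻] = 0.001373 × 0.3288 = 0.000451 mmol/L = 0.451 μmol/L

[CO3²⁻] = 0.451 μmol/L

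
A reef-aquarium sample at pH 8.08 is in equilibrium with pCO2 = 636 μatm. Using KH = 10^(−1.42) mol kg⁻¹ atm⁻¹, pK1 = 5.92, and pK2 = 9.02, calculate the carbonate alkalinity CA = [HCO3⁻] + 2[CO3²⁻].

CA = 4.30 mmol/kg

[CO2*] = KH · pCO2 = 10^(−1.42) × 636×10^-6 = 2.418×10^-5 mol/kg
α₀ = 1/(1 + K1/[H⁺] + K1K2/[H⁺]²) = 1/(1 + 10^+2.16 + 10^+1.22) = 0.006168
DIC = [CO2*]/α₀ = 2.418×10^-5 / 0.006168 = 3.921 mmol/kg
CA = (α₁ + 2α₂)·DIC = (0.8915 + 2×0.1024) × 3.921 = 4.30 mmol/kg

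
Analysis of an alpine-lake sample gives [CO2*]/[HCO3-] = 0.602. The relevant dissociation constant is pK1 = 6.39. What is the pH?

pH = 6.61

From K1 = [H⁺][HCO3-]/[CO2*]:  pH = pK1 − log₁₀([CO2*]/[HCO3-])
log₁₀(0.602) = -0.220
pH = 6.39 − (-0.220) = 6.61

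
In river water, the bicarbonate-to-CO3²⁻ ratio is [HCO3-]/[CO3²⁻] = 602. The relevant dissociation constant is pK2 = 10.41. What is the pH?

pH = 7.63

From K2 = [H⁺][CO3²⁻]/[HCO3-]:  pH = pK2 − log₁₀([HCO3-]/[CO3²⁻])
log₁₀(602) = +2.780
pH = 10.41 − (+2.780) = 7.63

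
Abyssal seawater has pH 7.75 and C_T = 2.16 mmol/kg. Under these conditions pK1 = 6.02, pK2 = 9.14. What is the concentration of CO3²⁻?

α₂ = 1 / (1 + [H⁺]/K2 + [H⁺]²/(K1K2)) = 1 / (1 + 10^+1.39 + 10^-0.34)
   = 1 / (1 + 24.547 + 0.45709) = 1/26.004 = 0.03846
[CO3²⁻] = α₂ × DIC = 0.03846 × 2.16 = 0.0831 mmol/kg

[CO3²⁻] = 0.0831 mmol/kg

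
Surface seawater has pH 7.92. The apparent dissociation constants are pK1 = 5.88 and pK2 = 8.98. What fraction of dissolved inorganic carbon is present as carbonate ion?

α₂ = 0.0795

α₂ = 1 / (1 + [H⁺]/K2 + [H⁺]²/(K1K2)) = 1 / (1 + 10^+1.06 + 10^-0.98)
   = 1 / (1 + 11.482 + 0.10471) = 1/12.586 = 0.07945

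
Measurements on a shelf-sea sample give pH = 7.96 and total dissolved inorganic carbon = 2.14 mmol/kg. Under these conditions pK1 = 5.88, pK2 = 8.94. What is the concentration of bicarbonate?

[HCO3⁻] = 1.92 mmol/kg

α₁ = 1 / (1 + [H⁺]/K1 + K2/[H⁺]) = 1 / (1 + 10^-2.08 + 10^-0.98)
   = 1 / (1 + 0.0083176 + 0.10471) = 1/1.1130 = 0.8984
[HCO3⁻] = α₁ × DIC = 0.8984 × 2.14 = 1.92 mmol/kg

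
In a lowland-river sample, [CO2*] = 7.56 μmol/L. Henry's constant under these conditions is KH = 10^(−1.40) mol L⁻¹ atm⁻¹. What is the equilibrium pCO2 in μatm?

pCO2 = 190 μatm

KH = 10^(−1.40) = 3.981×10^-2 mol L⁻¹ atm⁻¹
pCO2 = [CO2*]/KH = 7.56×10^-6 / 3.981×10^-2 = 1.90×10^-4 atm = 190 μatm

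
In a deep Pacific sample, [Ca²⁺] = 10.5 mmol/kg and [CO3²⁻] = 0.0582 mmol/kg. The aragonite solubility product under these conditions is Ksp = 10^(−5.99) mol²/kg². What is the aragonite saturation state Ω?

Ω = 0.597

Ksp = 10^(−5.99) = 1.023×10^-6
Ω = [Ca²⁺][CO3²⁻]/Ksp = (10.5×10^-3)(0.0582×10^-3) / 1.023×10^-6 = 0.597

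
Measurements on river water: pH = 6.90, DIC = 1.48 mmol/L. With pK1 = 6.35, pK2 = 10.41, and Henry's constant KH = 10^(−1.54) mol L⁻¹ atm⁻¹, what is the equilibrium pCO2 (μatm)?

α₀ = 1 / (1 + K1/[H⁺] + K1K2/[H⁺]²) = 1 / (1 + 10^+0.55 + 10^-2.96)
   = 1 / (1 + 3.5481 + 0.0010965) = 1/4.5492 = 0.2198
[CO2*] = α₀ × DIC = 0.2198 × 1.48 = 0.3253 mmol/L
pCO2 = [CO2*]/KH = 3.253×10^-4 / 2.884×10^-2 = 1.13×10^4 μatm

pCO2 = 1.13×10^4 μatm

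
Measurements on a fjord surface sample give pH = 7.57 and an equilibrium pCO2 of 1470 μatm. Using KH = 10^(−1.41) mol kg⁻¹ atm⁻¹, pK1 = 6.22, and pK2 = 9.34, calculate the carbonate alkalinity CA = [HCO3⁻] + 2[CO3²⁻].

[CO2*] = KH · pCO2 = 10^(−1.41) × 1470×10^-6 = 5.719×10^-5 mol/kg
α₀ = 1/(1 + K1/[H⁺] + K1K2/[H⁺]²) = 1/(1 + 10^+1.35 + 10^-0.42) = 0.04207
DIC = [CO2*]/α₀ = 5.719×10^-5 / 0.04207 = 1.359 mmol/kg
CA = (α₁ + 2α₂)·DIC = (0.9419 + 2×0.01600) × 1.359 = 1.32 mmol/kg

CA = 1.32 mmol/kg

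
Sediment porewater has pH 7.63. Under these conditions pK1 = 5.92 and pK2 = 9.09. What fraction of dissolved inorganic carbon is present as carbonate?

α₂ = 1 / (1 + [H⁺]/K2 + [H⁺]²/(K1K2)) = 1 / (1 + 10^+1.46 + 10^-0.25)
   = 1 / (1 + 28.840 + 0.56234) = 1/30.403 = 0.03289

α₂ = 0.0329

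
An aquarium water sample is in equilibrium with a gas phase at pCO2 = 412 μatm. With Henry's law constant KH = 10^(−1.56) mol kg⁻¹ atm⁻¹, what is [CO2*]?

KH = 10^(−1.56) = 2.754×10^-2 mol kg⁻¹ atm⁻¹
[CO2*] = KH · pCO2 = 2.754×10^-2 × 412×10^-6 atm = 1.13×10^-5 mol/kg

[CO2*] = 11.3 μmol/kg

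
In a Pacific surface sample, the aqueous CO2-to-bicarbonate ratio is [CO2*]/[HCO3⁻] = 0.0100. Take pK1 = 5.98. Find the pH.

pH = 7.98

From K1 = [H⁺][HCO3⁻]/[CO2*]:  pH = pK1 − log₁₀([CO2*]/[HCO3⁻])
log₁₀(0.0100) = -2.000
pH = 5.98 − (-2.000) = 7.98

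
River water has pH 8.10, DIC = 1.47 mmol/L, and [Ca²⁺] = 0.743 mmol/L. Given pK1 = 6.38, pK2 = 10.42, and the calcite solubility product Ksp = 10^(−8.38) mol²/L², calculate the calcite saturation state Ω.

Ω = 1.22

α₂ = 1 / (1 + [H⁺]/K2 + [H⁺]²/(K1K2)) = 1 / (1 + 10^+2.32 + 10^+0.60)
   = 1 / (1 + 208.93 + 3.9811) = 1/213.91 = 0.004675
[CO3²⁻] = α₂ × DIC = 0.004675 × 1.47 = 0.006872 mmol/L = 6.872 μmol/L
Ksp = 10^(−8.38) = 4.169×10^-9
Ω = [Ca²⁺][CO3²⁻]/Ksp = (0.743×10^-3)(6.872×10^-6) / 4.169×10^-9 = 1.22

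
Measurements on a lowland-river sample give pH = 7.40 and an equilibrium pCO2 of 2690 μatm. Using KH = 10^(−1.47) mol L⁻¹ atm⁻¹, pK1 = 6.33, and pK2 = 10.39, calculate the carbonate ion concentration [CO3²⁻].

[CO3²⁻] = 1.10 μmol/L

[CO2*] = KH · pCO2 = 10^(−1.47) × 2690×10^-6 = 9.115×10^-5 mol/L
α₀ = 1/(1 + K1/[H⁺] + K1K2/[H⁺]²) = 1/(1 + 10^+1.07 + 10^-1.92) = 0.07836
DIC = [CO2*]/α₀ = 9.115×10^-5 / 0.07836 = 1.163 mmol/L
[CO3²⁻] = α₂·DIC; α₂ = 0.0009421, so [CO3²⁻] = 0.0009421 × 1.163 = 0.00110 mmol/L = 1.10 μmol/L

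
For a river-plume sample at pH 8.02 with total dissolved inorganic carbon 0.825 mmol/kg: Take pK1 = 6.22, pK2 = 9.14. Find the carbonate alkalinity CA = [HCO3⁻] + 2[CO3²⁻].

CA = [HCO3⁻] + 2[CO3²⁻] = (α₁ + 2α₂)·DIC
At pH 8.02: [H⁺]/K1 = 10^-1.80 = 0.015849, K2/[H⁺] = 10^-1.12 = 0.075858
α₁ = 1/(1 + 0.015849 + 0.075858) = 1/1.0917 = 0.9160; α₂ = α₁·K2/[H⁺] = 0.06949
α₁ + 2α₂ = 1.0550
CA = 1.0550 × 0.825 = 0.870 mmol/kg

CA = 0.870 mmol/kg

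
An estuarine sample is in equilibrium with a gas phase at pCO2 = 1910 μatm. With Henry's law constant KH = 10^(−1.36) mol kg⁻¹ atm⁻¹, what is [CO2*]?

[CO2*] = 83.4 μmol/kg

KH = 10^(−1.36) = 4.365×10^-2 mol kg⁻¹ atm⁻¹
[CO2*] = KH · pCO2 = 4.365×10^-2 × 1910×10^-6 atm = 8.34×10^-5 mol/kg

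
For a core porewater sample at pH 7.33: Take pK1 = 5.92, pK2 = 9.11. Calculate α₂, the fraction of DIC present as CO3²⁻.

α₂ = 0.0157

α₂ = 1 / (1 + [H⁺]/K2 + [H⁺]²/(K1K2)) = 1 / (1 + 10^+1.78 + 10^+0.37)
   = 1 / (1 + 60.256 + 2.3442) = 1/63.600 = 0.01572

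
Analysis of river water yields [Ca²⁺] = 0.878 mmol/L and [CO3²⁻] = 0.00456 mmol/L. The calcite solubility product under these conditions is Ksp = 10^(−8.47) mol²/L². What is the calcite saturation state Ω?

Ksp = 10^(−8.47) = 3.388×10^-9
Ω = [Ca²⁺][CO3²⁻]/Ksp = (0.878×10^-3)(0.00456×10^-3) / 3.388×10^-9 = 1.18

Ω = 1.18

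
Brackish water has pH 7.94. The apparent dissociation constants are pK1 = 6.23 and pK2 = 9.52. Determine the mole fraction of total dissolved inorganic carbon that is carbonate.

α₂ = 0.0252

α₂ = 1 / (1 + [H⁺]/K2 + [H⁺]²/(K1K2)) = 1 / (1 + 10^+1.58 + 10^-0.13)
   = 1 / (1 + 38.019 + 0.74131) = 1/39.760 = 0.02515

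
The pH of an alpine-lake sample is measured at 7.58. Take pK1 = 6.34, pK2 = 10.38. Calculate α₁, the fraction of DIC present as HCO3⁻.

α₁ = 1 / (1 + [H⁺]/K1 + K2/[H⁺]) = 1 / (1 + 10^-1.24 + 10^-2.80)
   = 1 / (1 + 0.057544 + 0.0015849) = 1/1.0591 = 0.9442

α₁ = 0.944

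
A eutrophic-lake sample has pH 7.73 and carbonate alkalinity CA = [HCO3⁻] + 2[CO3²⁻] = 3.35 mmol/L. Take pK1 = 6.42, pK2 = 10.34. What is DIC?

DIC = 3.51 mmol/L

CA = [HCO3⁻] + 2[CO3²⁻] = (α₁ + 2α₂)·DIC
At pH 7.73: [H⁺]/K1 = 10^-1.31 = 0.048978, K2/[H⁺] = 10^-2.61 = 0.0024547
α₁ = 1/(1 + 0.048978 + 0.0024547) = 1/1.0514 = 0.9511; α₂ = α₁·K2/[H⁺] = 0.002335
α₁ + 2α₂ = 0.9558
DIC = CA / (α₁ + 2α₂) = 3.35 / 0.9558 = 3.51 mmol/L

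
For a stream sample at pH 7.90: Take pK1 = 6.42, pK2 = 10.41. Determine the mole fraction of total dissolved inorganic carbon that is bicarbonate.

α₁ = 1 / (1 + [H⁺]/K1 + K2/[H⁺]) = 1 / (1 + 10^-1.48 + 10^-2.51)
   = 1 / (1 + 0.033113 + 0.0030903) = 1/1.0362 = 0.9651

α₁ = 0.965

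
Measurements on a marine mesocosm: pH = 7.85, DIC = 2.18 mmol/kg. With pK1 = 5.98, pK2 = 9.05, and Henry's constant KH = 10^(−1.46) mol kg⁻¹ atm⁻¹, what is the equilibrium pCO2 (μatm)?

pCO2 = 788 μatm

α₀ = 1 / (1 + K1/[H⁺] + K1K2/[H⁺]²) = 1 / (1 + 10^+1.87 + 10^+0.67)
   = 1 / (1 + 74.131 + 4.6774) = 1/79.808 = 0.01253
[CO2*] = α₀ × DIC = 0.01253 × 2.18 = 0.02732 mmol/kg
pCO2 = [CO2*]/KH = 2.732×10^-5 / 3.467×10^-2 = 788 μatm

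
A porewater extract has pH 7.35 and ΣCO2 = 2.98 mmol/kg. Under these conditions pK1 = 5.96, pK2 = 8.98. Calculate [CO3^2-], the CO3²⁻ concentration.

[CO3²⁻] = 0.0656 mmol/kg

α₂ = 1 / (1 + [H⁺]/K2 + [H⁺]²/(K1K2)) = 1 / (1 + 10^+1.63 + 10^+0.24)
   = 1 / (1 + 42.658 + 1.7378) = 1/45.396 = 0.02203
[CO3²⁻] = α₂ × DIC = 0.02203 × 2.98 = 0.0656 mmol/kg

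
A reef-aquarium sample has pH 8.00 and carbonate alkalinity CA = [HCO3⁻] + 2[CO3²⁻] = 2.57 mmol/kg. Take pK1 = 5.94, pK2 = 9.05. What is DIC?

CA = [HCO3⁻] + 2[CO3²⁻] = (α₁ + 2α₂)·DIC
At pH 8.00: [H⁺]/K1 = 10^-2.06 = 0.0087096, K2/[H⁺] = 10^-1.05 = 0.089125
α₁ = 1/(1 + 0.0087096 + 0.089125) = 1/1.0978 = 0.9109; α₂ = α₁·K2/[H⁺] = 0.08118
α₁ + 2α₂ = 1.0732
DIC = CA / (α₁ + 2α₂) = 2.57 / 1.0732 = 2.39 mmol/kg

DIC = 2.39 mmol/kg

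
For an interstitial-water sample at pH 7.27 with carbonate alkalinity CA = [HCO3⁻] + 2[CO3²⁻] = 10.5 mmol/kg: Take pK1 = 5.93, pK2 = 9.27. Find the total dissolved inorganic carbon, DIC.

CA = [HCO3⁻] + 2[CO3²⁻] = (α₁ + 2α₂)·DIC
At pH 7.27: [H⁺]/K1 = 10^-1.34 = 0.045709, K2/[H⁺] = 10^-2.00 = 0.010000
α₁ = 1/(1 + 0.045709 + 0.010000) = 1/1.0557 = 0.9472; α₂ = α₁·K2/[H⁺] = 0.009472
α₁ + 2α₂ = 0.9662
DIC = CA / (α₁ + 2α₂) = 10.5 / 0.9662 = 10.9 mmol/kg

DIC = 10.9 mmol/kg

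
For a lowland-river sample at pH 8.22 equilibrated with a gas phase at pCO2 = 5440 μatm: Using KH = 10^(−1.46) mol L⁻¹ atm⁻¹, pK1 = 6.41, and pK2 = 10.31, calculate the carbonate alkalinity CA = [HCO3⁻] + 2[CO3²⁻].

CA = 12.4 mmol/L

[CO2*] = KH · pCO2 = 10^(−1.46) × 5440×10^-6 = 1.886×10^-4 mol/L
α₀ = 1/(1 + K1/[H⁺] + K1K2/[H⁺]²) = 1/(1 + 10^+1.81 + 10^-0.28) = 0.01513
DIC = [CO2*]/α₀ = 1.886×10^-4 / 0.01513 = 12.47 mmol/L
CA = (α₁ + 2α₂)·DIC = (0.9769 + 2×0.007941) × 12.47 = 12.4 mmol/L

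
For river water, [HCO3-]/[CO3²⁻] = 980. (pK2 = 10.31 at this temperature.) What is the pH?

pH = 7.32

From K2 = [H⁺][CO3²⁻]/[HCO3-]:  pH = pK2 − log₁₀([HCO3-]/[CO3²⁻])
log₁₀(980) = +2.991
pH = 10.31 − (+2.991) = 7.32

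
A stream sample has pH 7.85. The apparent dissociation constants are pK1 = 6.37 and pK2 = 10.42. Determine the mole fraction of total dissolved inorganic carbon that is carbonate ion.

α₂ = 0.00260

α₂ = 1 / (1 + [H⁺]/K2 + [H⁺]²/(K1K2)) = 1 / (1 + 10^+2.57 + 10^+1.09)
   = 1 / (1 + 371.54 + 12.303) = 1/384.84 = 0.002598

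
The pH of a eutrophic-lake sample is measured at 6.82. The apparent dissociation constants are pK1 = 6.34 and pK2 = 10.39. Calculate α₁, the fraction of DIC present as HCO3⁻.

α₁ = 0.751

α₁ = 1 / (1 + [H⁺]/K1 + K2/[H⁺]) = 1 / (1 + 10^-0.48 + 10^-3.57)
   = 1 / (1 + 0.33113 + 0.00026915) = 1/1.3314 = 0.7511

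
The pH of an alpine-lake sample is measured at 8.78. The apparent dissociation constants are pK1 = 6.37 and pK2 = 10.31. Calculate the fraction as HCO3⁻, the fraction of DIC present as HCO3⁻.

α₁ = 0.968

α₁ = 1 / (1 + [H⁺]/K1 + K2/[H⁺]) = 1 / (1 + 10^-2.41 + 10^-1.53)
   = 1 / (1 + 0.0038905 + 0.029512) = 1/1.0334 = 0.9677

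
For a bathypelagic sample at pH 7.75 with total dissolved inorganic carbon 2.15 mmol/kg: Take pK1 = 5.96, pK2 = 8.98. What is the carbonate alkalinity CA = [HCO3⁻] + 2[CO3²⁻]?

CA = 2.24 mmol/kg

CA = [HCO3⁻] + 2[CO3²⁻] = (α₁ + 2α₂)·DIC
At pH 7.75: [H⁺]/K1 = 10^-1.79 = 0.016218, K2/[H⁺] = 10^-1.23 = 0.058884
α₁ = 1/(1 + 0.016218 + 0.058884) = 1/1.0751 = 0.9301; α₂ = α₁·K2/[H⁺] = 0.05477
α₁ + 2α₂ = 1.0397
CA = 1.0397 × 2.15 = 2.24 mmol/kg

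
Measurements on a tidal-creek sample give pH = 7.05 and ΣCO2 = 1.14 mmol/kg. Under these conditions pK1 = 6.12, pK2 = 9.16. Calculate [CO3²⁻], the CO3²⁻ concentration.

[CO3²⁻] = 7.86 μmol/kg

α₂ = 1 / (1 + [H⁺]/K2 + [H⁺]²/(K1K2)) = 1 / (1 + 10^+2.11 + 10^+1.18)
   = 1 / (1 + 128.82 + 15.136) = 1/144.96 = 0.006898
[CO3²⁻] = α₂ × DIC = 0.006898 × 1.14 = 0.00786 mmol/kg = 7.86 μmol/kg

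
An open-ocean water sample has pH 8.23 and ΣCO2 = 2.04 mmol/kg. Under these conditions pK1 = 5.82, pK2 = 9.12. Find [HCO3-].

α₁ = 1 / (1 + [H⁺]/K1 + K2/[H⁺]) = 1 / (1 + 10^-2.41 + 10^-0.89)
   = 1 / (1 + 0.0038905 + 0.12882) = 1/1.1327 = 0.8828
[HCO3⁻] = α₁ × DIC = 0.8828 × 2.04 = 1.80 mmol/kg

[HCO3⁻] = 1.80 mmol/kg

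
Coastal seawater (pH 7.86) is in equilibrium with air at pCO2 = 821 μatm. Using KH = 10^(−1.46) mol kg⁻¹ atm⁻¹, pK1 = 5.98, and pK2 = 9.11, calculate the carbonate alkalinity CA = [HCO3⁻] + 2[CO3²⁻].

CA = 2.40 mmol/kg

[CO2*] = KH · pCO2 = 10^(−1.46) × 821×10^-6 = 2.847×10^-5 mol/kg
α₀ = 1/(1 + K1/[H⁺] + K1K2/[H⁺]²) = 1/(1 + 10^+1.88 + 10^+0.63) = 0.01233
DIC = [CO2*]/α₀ = 2.847×10^-5 / 0.01233 = 2.309 mmol/kg
CA = (α₁ + 2α₂)·DIC = (0.9351 + 2×0.05258) × 2.309 = 2.40 mmol/kg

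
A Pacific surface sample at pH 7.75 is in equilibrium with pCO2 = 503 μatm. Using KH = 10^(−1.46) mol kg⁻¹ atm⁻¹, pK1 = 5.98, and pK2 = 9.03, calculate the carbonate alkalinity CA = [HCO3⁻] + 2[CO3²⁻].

CA = 1.13 mmol/kg

[CO2*] = KH · pCO2 = 10^(−1.46) × 503×10^-6 = 1.744×10^-5 mol/kg
α₀ = 1/(1 + K1/[H⁺] + K1K2/[H⁺]²) = 1/(1 + 10^+1.77 + 10^+0.49) = 0.01588
DIC = [CO2*]/α₀ = 1.744×10^-5 / 0.01588 = 1.098 mmol/kg
CA = (α₁ + 2α₂)·DIC = (0.9350 + 2×0.04907) × 1.098 = 1.13 mmol/kg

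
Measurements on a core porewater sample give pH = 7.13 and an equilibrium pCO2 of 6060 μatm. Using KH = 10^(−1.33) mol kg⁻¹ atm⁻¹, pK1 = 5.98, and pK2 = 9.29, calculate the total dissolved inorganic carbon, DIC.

[CO2*] = KH · pCO2 = 10^(−1.33) × 6060×10^-6 = 2.834×10^-4 mol/kg
α₀ = 1/(1 + K1/[H⁺] + K1K2/[H⁺]²) = 1/(1 + 10^+1.15 + 10^-1.01) = 0.06569
DIC = [CO2*]/α₀ = 2.834×10^-4 / 0.06569 = 4.31 mmol/kg

DIC = 4.31 mmol/kg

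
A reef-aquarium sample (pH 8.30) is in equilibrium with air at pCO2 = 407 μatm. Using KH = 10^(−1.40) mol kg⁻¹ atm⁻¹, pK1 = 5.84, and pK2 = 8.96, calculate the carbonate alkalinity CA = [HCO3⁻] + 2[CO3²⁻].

[CO2*] = KH · pCO2 = 10^(−1.40) × 407×10^-6 = 1.620×10^-5 mol/kg
α₀ = 1/(1 + K1/[H⁺] + K1K2/[H⁺]²) = 1/(1 + 10^+2.46 + 10^+1.80) = 0.002837
DIC = [CO2*]/α₀ = 1.620×10^-5 / 0.002837 = 5.712 mmol/kg
CA = (α₁ + 2α₂)·DIC = (0.8182 + 2×0.1790) × 5.712 = 6.72 mmol/kg

CA = 6.72 mmol/kg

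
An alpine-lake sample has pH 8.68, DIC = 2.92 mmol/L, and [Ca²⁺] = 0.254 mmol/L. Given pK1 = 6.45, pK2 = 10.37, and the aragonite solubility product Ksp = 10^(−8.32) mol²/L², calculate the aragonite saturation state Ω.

Ω = 3.08

α₂ = 1 / (1 + [H⁺]/K2 + [H⁺]²/(K1K2)) = 1 / (1 + 10^+1.69 + 10^-0.54)
   = 1 / (1 + 48.978 + 0.28840) = 1/50.266 = 0.01989
[CO3²⁻] = α₂ × DIC = 0.01989 × 2.92 = 0.05809 mmol/L
Ksp = 10^(−8.32) = 4.786×10^-9
Ω = [Ca²⁺][CO3²⁻]/Ksp = (0.254×10^-3)(5.809×10^-5) / 4.786×10^-9 = 3.08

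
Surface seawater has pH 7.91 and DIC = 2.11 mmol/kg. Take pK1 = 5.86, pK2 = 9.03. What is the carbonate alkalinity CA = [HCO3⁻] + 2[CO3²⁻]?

CA = [HCO3⁻] + 2[CO3²⁻] = (α₁ + 2α₂)·DIC
At pH 7.91: [H⁺]/K1 = 10^-2.05 = 0.0089125, K2/[H⁺] = 10^-1.12 = 0.075858
α₁ = 1/(1 + 0.0089125 + 0.075858) = 1/1.0848 = 0.9219; α₂ = α₁·K2/[H⁺] = 0.06993
α₁ + 2α₂ = 1.0617
CA = 1.0617 × 2.11 = 2.24 mmol/kg

CA = 2.24 mmol/kg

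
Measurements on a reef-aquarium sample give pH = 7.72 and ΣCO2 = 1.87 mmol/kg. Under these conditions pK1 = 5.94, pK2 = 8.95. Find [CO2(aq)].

α₀ = 1 / (1 + K1/[H⁺] + K1K2/[H⁺]²) = 1 / (1 + 10^+1.78 + 10^+0.55)
   = 1 / (1 + 60.256 + 3.5481) = 1/64.804 = 0.01543
[CO2*] = α₀ × DIC = 0.01543 × 1.87 = 0.0289 mmol/kg

[CO2*] = 0.0289 mmol/kg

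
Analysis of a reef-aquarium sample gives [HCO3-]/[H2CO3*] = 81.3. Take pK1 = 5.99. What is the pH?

From K1 = [H⁺][HCO3-]/[H2CO3*]:  pH = pK1 + log₁₀([HCO3-]/[H2CO3*])
log₁₀(81.3) = +1.910
pH = 5.99 + (+1.910) = 7.90

pH = 7.90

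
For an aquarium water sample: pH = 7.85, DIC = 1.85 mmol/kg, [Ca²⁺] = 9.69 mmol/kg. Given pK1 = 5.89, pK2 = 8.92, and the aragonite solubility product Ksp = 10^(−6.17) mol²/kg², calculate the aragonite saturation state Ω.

Ω = 2.06

α₂ = 1 / (1 + [H⁺]/K2 + [H⁺]²/(K1K2)) = 1 / (1 + 10^+1.07 + 10^-0.89)
   = 1 / (1 + 11.749 + 0.12882) = 1/12.878 = 0.07765
[CO3²⁻] = α₂ × DIC = 0.07765 × 1.85 = 0.1437 mmol/kg
Ksp = 10^(−6.17) = 6.761×10^-7
Ω = [Ca²⁺][CO3²⁻]/Ksp = (9.69×10^-3)(1.437×10^-4) / 6.761×10^-7 = 2.06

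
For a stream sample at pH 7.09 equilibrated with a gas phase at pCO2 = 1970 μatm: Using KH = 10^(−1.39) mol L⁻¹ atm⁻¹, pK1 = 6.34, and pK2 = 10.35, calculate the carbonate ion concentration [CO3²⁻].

[CO2*] = KH · pCO2 = 10^(−1.39) × 1970×10^-6 = 8.025×10^-5 mol/L
α₀ = 1/(1 + K1/[H⁺] + K1K2/[H⁺]²) = 1/(1 + 10^+0.75 + 10^-2.51) = 0.1509
DIC = [CO2*]/α₀ = 8.025×10^-5 / 0.1509 = 0.5318 mmol/L
[CO3²⁻] = α₂·DIC; α₂ = 0.0004664, so [CO3²⁻] = 0.0004664 × 0.5318 = 0.000248 mmol/L = 0.248 μmol/L

[CO3²⁻] = 0.248 μmol/L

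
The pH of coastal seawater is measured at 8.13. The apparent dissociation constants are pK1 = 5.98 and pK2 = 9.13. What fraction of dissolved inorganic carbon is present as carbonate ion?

α₂ = 0.0903

α₂ = 1 / (1 + [H⁺]/K2 + [H⁺]²/(K1K2)) = 1 / (1 + 10^+1.00 + 10^-1.15)
   = 1 / (1 + 10.000 + 0.070795) = 1/11.071 = 0.09033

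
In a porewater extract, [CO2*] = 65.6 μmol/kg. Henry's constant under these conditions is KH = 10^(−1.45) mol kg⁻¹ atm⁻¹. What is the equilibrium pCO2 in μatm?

KH = 10^(−1.45) = 3.548×10^-2 mol kg⁻¹ atm⁻¹
pCO2 = [CO2*]/KH = 65.6×10^-6 / 3.548×10^-2 = 1.85×10^-3 atm = 1850 μatm

pCO2 = 1850 μatm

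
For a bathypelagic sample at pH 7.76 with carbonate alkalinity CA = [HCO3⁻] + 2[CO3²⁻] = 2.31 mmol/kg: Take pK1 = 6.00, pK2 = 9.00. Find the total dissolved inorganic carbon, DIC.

DIC = 2.23 mmol/kg

CA = [HCO3⁻] + 2[CO3²⁻] = (α₁ + 2α₂)·DIC
At pH 7.76: [H⁺]/K1 = 10^-1.76 = 0.017378, K2/[H⁺] = 10^-1.24 = 0.057544
α₁ = 1/(1 + 0.017378 + 0.057544) = 1/1.0749 = 0.9303; α₂ = α₁·K2/[H⁺] = 0.05353
α₁ + 2α₂ = 1.0374
DIC = CA / (α₁ + 2α₂) = 2.31 / 1.0374 = 2.23 mmol/kg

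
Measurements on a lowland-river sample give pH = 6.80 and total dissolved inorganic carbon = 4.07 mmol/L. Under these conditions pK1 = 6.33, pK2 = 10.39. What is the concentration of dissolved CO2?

[CO2*] = 1.03 mmol/L

α₀ = 1 / (1 + K1/[H⁺] + K1K2/[H⁺]²) = 1 / (1 + 10^+0.47 + 10^-3.12)
   = 1 / (1 + 2.9512 + 0.00075858) = 1/3.9520 = 0.2530
[CO2*] = α₀ × DIC = 0.2530 × 4.07 = 1.03 mmol/L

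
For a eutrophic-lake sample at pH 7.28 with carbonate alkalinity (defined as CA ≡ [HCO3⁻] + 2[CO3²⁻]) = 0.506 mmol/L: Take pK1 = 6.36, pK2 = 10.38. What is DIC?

CA = [HCO3⁻] + 2[CO3²⁻] = (α₁ + 2α₂)·DIC
At pH 7.28: [H⁺]/K1 = 10^-0.92 = 0.12023, K2/[H⁺] = 10^-3.10 = 0.00079433
α₁ = 1/(1 + 0.12023 + 0.00079433) = 1/1.1210 = 0.8920; α₂ = α₁·K2/[H⁺] = 0.0007086
α₁ + 2α₂ = 0.8935
DIC = CA / (α₁ + 2α₂) = 0.506 / 0.8935 = 0.566 mmol/L

DIC = 0.566 mmol/L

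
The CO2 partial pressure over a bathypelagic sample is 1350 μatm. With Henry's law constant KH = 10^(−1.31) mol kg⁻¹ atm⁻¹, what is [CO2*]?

[CO2*] = 66.1 μmol/kg

KH = 10^(−1.31) = 4.898×10^-2 mol kg⁻¹ atm⁻¹
[CO2*] = KH · pCO2 = 4.898×10^-2 × 1350×10^-6 atm = 6.61×10^-5 mol/kg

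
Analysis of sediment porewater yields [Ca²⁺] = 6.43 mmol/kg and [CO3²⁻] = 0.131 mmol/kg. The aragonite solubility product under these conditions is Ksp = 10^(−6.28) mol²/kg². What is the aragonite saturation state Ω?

Ksp = 10^(−6.28) = 5.248×10^-7
Ω = [Ca²⁺][CO3²⁻]/Ksp = (6.43×10^-3)(0.131×10^-3) / 5.248×10^-7 = 1.61

Ω = 1.61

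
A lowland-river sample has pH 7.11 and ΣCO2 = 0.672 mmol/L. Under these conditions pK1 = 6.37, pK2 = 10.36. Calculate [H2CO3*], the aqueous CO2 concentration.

[CO2*] = 0.103 mmol/L

α₀ = 1 / (1 + K1/[H⁺] + K1K2/[H⁺]²) = 1 / (1 + 10^+0.74 + 10^-2.51)
   = 1 / (1 + 5.4954 + 0.0030903) = 1/6.4985 = 0.1539
[CO2*] = α₀ × DIC = 0.1539 × 0.672 = 0.103 mmol/L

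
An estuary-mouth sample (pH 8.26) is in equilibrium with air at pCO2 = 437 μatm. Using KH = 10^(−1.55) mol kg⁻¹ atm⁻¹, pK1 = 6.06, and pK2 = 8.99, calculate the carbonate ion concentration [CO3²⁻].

[CO3²⁻] = 0.363 mmol/kg

[CO2*] = KH · pCO2 = 10^(−1.55) × 437×10^-6 = 1.232×10^-5 mol/kg
α₀ = 1/(1 + K1/[H⁺] + K1K2/[H⁺]²) = 1/(1 + 10^+2.20 + 10^+1.47) = 0.005291
DIC = [CO2*]/α₀ = 1.232×10^-5 / 0.005291 = 2.328 mmol/kg
[CO3²⁻] = α₂·DIC; α₂ = 0.1561, so [CO3²⁻] = 0.1561 × 2.328 = 0.363 mmol/kg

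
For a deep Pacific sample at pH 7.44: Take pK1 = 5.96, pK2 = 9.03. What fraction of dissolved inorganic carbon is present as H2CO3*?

α₀ = 0.0313

α₀ = 1 / (1 + K1/[H⁺] + K1K2/[H⁺]²) = 1 / (1 + 10^+1.48 + 10^-0.11)
   = 1 / (1 + 30.200 + 0.77625) = 1/31.976 = 0.03127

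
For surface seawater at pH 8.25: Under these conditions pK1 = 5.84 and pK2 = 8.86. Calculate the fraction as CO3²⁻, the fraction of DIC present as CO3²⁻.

α₂ = 1 / (1 + [H⁺]/K2 + [H⁺]²/(K1K2)) = 1 / (1 + 10^+0.61 + 10^-1.80)
   = 1 / (1 + 4.0738 + 0.015849) = 1/5.0897 = 0.1965

α₂ = 0.196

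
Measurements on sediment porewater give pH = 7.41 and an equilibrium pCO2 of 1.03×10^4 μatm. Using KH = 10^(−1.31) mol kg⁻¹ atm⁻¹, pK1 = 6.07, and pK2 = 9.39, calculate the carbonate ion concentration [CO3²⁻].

[CO3²⁻] = 0.116 mmol/kg

[CO2*] = KH · pCO2 = 10^(−1.31) × 1.03×10^4×10^-6 = 5.045×10^-4 mol/kg
α₀ = 1/(1 + K1/[H⁺] + K1K2/[H⁺]²) = 1/(1 + 10^+1.34 + 10^-0.64) = 0.04328
DIC = [CO2*]/α₀ = 5.045×10^-4 / 0.04328 = 11.66 mmol/kg
[CO3²⁻] = α₂·DIC; α₂ = 0.009914, so [CO3²⁻] = 0.009914 × 11.66 = 0.116 mmol/kg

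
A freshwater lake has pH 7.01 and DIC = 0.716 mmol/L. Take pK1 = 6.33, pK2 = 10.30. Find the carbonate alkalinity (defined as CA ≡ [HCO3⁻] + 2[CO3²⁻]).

CA = [HCO3⁻] + 2[CO3²⁻] = (α₁ + 2α₂)·DIC
At pH 7.01: [H⁺]/K1 = 10^-0.68 = 0.20893, K2/[H⁺] = 10^-3.29 = 0.00051286
α₁ = 1/(1 + 0.20893 + 0.00051286) = 1/1.2094 = 0.8268; α₂ = α₁·K2/[H⁺] = 0.0004240
α₁ + 2α₂ = 0.8277
CA = 0.8277 × 0.716 = 0.593 mmol/L

CA = 0.593 mmol/L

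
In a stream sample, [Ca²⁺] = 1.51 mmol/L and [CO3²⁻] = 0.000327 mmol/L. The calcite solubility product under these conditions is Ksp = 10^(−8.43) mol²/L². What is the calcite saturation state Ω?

Ω = 0.133

Ksp = 10^(−8.43) = 3.715×10^-9
Ω = [Ca²⁺][CO3²⁻]/Ksp = (1.51×10^-3)(0.000327×10^-3) / 3.715×10^-9 = 0.133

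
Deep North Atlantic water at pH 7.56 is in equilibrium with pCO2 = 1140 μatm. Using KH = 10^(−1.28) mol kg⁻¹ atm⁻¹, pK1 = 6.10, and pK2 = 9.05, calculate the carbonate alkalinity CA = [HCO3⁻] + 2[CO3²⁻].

[CO2*] = KH · pCO2 = 10^(−1.28) × 1140×10^-6 = 5.983×10^-5 mol/kg
α₀ = 1/(1 + K1/[H⁺] + K1K2/[H⁺]²) = 1/(1 + 10^+1.46 + 10^-0.03) = 0.03250
DIC = [CO2*]/α₀ = 5.983×10^-5 / 0.03250 = 1.841 mmol/kg
CA = (α₁ + 2α₂)·DIC = (0.9372 + 2×0.03033) × 1.841 = 1.84 mmol/kg

CA = 1.84 mmol/kg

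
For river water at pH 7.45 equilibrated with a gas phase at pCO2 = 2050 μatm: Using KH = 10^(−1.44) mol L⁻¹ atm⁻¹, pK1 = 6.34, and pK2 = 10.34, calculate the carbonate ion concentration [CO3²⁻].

[CO2*] = KH · pCO2 = 10^(−1.44) × 2050×10^-6 = 7.443×10^-5 mol/L
α₀ = 1/(1 + K1/[H⁺] + K1K2/[H⁺]²) = 1/(1 + 10^+1.11 + 10^-1.78) = 0.07195
DIC = [CO2*]/α₀ = 7.443×10^-5 / 0.07195 = 1.035 mmol/L
[CO3²⁻] = α₂·DIC; α₂ = 0.001194, so [CO3²⁻] = 0.001194 × 1.035 = 0.00124 mmol/L = 1.24 μmol/L

[CO3²⁻] = 1.24 μmol/L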